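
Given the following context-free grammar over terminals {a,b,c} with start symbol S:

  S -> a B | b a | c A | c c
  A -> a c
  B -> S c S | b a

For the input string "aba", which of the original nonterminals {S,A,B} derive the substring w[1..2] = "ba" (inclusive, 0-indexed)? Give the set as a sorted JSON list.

Convert to CNF:
  S -> T0 B | T1 A | T1 T1 | T2 T0
  A -> T0 T1
  B -> S X3 | T2 T0
  T0 -> a
  T1 -> c
  T2 -> b
  X3 -> T1 S

CYK table (by increasing span), restricted to cells inside w[1..2]:
  cell(1,1) b: {T2}  orig:{}
  cell(2,2) a: {T0}  orig:{}
  cell(1,2) ba: {B,S}

Original NTs in T[1,2] deriving "ba": ["B", "S"]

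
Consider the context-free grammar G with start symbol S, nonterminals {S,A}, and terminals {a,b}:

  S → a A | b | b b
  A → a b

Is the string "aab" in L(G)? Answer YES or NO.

Convert to CNF:
  S -> T0 A | T1 T1 | b
  A -> T0 T1
  T0 -> a
  T1 -> b

Fill CYK table bottom-up:
  T[0,0] 'a' = {T0}  orig:{}
  T[1,1] 'a' = {T0}  orig:{}
  T[2,2] 'b' = {S,T1}  orig:{S}
  T[0,1] 'aa' = ∅
  T[1,2] 'ab' = {A}
  T[0,2] 'aab' = {S}

S ∈ T[0,2] ⇒ YES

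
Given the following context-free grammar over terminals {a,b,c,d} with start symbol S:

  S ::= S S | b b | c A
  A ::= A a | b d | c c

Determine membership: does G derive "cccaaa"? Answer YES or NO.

CNF form of G:
  S -> S S | T1 T1 | T3 A
  A -> A T0 | T1 T2 | T3 T3
  T0 -> a
  T1 -> b
  T2 -> d
  T3 -> c

CYK fill:
  [0..0]={T3}  "c"  orig:{}
  [1..1]={T3}  "c"  orig:{}
  [2..2]={T3}  "c"  orig:{}
  [3..3]={T0}  "a"  orig:{}
  [4..4]={T0}  "a"  orig:{}
  [5..5]={T0}  "a"  orig:{}
  [0..1]={A}  "cc"
  [1..2]={A}  "cc"
  [2..3]=∅  "ca"
  [3..4]=∅  "aa"
  [4..5]=∅  "aa"
  [0..2]={S}  "ccc"
  [1..3]={A}  "cca"
  [2..4]=∅  "caa"
  [3..5]=∅  "aaa"
  [0..3]={S}  "ccca"
  [1..4]={A}  "ccaa"
  [2..5]=∅  "caaa"
  [0..4]={S}  "cccaa"
  [1..5]={A}  "ccaaa"
  [0..5]={S}  "cccaaa"

S ∈ T[0,5] ⇒ YES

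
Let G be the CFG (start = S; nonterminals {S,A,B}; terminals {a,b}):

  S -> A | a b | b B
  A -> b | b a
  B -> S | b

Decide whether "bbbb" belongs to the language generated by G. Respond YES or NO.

CNF form of G:
  S -> T0 B | T0 T1 | T1 T0 | b
  A -> T0 T1 | b
  B -> T0 B | T0 T1 | T1 T0 | b
  T0 -> b
  T1 -> a

CYK table (by increasing span):
  cell(0,0) b: {A,B,S,T0}  orig:{A,B,S}
  cell(1,1) b: {A,B,S,T0}  orig:{A,B,S}
  cell(2,2) b: {A,B,S,T0}  orig:{A,B,S}
  cell(3,3) b: {A,B,S,T0}  orig:{A,B,S}
  cell(0,1) bb: {B,S}
  cell(1,2) bb: {B,S}
  cell(2,3) bb: {B,S}
  cell(0,2) bbb: {B,S}
  cell(1,3) bbb: {B,S}
  cell(0,3) bbbb: {B,S}

S ∈ T[0,3] ⇒ YES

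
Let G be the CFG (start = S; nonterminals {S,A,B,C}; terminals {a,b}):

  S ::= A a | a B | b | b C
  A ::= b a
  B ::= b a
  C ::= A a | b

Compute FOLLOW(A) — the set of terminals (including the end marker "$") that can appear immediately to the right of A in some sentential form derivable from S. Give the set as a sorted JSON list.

FIRST sets, iterate to fixpoint:
iter 1:
  A via A→b a: +{b}
  B via B→b a: +{b}
  C via C→A a: +{b}
  S via S→A a: +{b}
  S via S→a B: +{a}
  FIRST(S)={a,b}  FIRST(A)={b}  FIRST(B)={b}  FIRST(C)={b}
iter 2: (no change)
  FIRST(S)={a,b}  FIRST(A)={b}  FIRST(B)={b}  FIRST(C)={b}

Compute FOLLOW by fixpoint:
initialize: $ ∈ FOLLOW(S)
[1]
  C→A a: FOLLOW(A) ⊇ FIRST(a) = {a}; new: +{a}
  S→a B: FOLLOW(B) ⊇ FOLLOW(S) ⊇ {$}; new: +{$}
  S→b C: FOLLOW(C) ⊇ FOLLOW(S) ⊇ {$}; new: +{$}
  FOLLOW(S)={$}  FOLLOW(A)={a}  FOLLOW(B)={$}  FOLLOW(C)={$}
[2] — fixpoint
  FOLLOW(S)={$}  FOLLOW(A)={a}  FOLLOW(B)={$}  FOLLOW(C)={$}

FOLLOW(A) = ["a"]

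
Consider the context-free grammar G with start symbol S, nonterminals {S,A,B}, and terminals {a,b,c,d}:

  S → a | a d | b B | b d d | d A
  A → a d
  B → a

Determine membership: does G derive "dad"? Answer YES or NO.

Convert to CNF:
  S -> T0 T1 | T1 A | T2 B | T2 X3 | a
  A -> T0 T1
  B -> a
  T0 -> a
  T1 -> d
  T2 -> b
  X3 -> T1 T1

CYK table (by increasing span):
  T[0,0] 'd' = {T1}  orig:{}
  T[1,1] 'a' = {B,S,T0}  orig:{B,S}
  T[2,2] 'd' = {T1}  orig:{}
  T[0,1] 'da' = ∅
  T[1,2] 'ad' = {A,S}
  T[0,2] 'dad' = {S}

S ∈ T[0,2] ⇒ YES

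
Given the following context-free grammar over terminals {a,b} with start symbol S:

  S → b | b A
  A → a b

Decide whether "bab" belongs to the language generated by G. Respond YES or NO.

CNF form of G:
  S -> T1 A | b
  A -> T0 T1
  T0 -> a
  T1 -> b

CYK fill:
  cell(0,0) b: {S,T1}  orig:{S}
  cell(1,1) a: {T0}  orig:{}
  cell(2,2) b: {S,T1}  orig:{S}
  cell(0,1) ba: ∅
  cell(1,2) ab: {A}
  cell(0,2) bab: {S}

S ∈ T[0,2] ⇒ YES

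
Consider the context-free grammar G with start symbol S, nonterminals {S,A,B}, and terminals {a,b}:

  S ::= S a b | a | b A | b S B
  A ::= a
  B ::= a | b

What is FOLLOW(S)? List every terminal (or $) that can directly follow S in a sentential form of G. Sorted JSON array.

FIRST sets, iterate to fixpoint:
iter 1:
  A via A→a: +{a}
  B via B→a: +{a}
  B via B→b: +{b}
  S via S→a: +{a}
  S via S→b A: +{b}
  FIRST[S]={a,b}  FIRST[A]={a}  FIRST[B]={a,b}
iter 2: (no change)
  FIRST[S]={a,b}  FIRST[A]={a}  FIRST[B]={a,b}

FOLLOW sets:
seed FOLLOW(S) with $
pass 1:
  S→S a b: FOLLOW(S) ⊇ FIRST(a) = {a}; new: +{a}
  S→b A: FOLLOW(A) ⊇ FOLLOW(S) ⊇ {$,a}; new: +{$,a}
  S→b S B: FOLLOW(S) ⊇ FIRST(B) = {a,b}; new: +{b}
  S→b S B: FOLLOW(B) ⊇ FOLLOW(S) ⊇ {$,a,b}; new: +{$,a,b}
  FOLLOW[S]={$,a,b}  FOLLOW[A]={$,a}  FOLLOW[B]={$,a,b}
pass 2:
  S→b A: FOLLOW(A) ⊇ FOLLOW(S) ⊇ {$,a,b}; new: +{b}
  FOLLOW[S]={$,a,b}  FOLLOW[A]={$,a,b}  FOLLOW[B]={$,a,b}
pass 3: (no change)
  FOLLOW[S]={$,a,b}  FOLLOW[A]={$,a,b}  FOLLOW[B]={$,a,b}

FOLLOW(S) = ["$", "a", "b"]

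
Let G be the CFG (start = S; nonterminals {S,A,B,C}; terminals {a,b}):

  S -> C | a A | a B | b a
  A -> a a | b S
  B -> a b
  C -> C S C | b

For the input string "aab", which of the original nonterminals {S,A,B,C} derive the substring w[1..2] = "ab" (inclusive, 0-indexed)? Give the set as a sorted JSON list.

Convert to CNF:
  S -> C X3 | T0 A | T0 B | T1 T0 | b
  A -> T0 T0 | T1 S
  B -> T0 T1
  C -> C X2 | b
  T0 -> a
  T1 -> b
  X2 -> S C
  X3 -> S C

CYK table (by increasing span), restricted to cells inside w[1..2]:
  cell(1,1) a: {T0}  orig:{}
  cell(2,2) b: {C,S,T1}  orig:{C,S}
  cell(1,2) ab: {B}

Original NTs in T[1,2] deriving "ab": ["B"]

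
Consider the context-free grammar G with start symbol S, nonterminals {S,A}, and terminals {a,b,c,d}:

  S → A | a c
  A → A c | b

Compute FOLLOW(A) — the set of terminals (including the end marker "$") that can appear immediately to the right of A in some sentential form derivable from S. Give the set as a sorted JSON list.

Compute FIRST by fixpoint:
[1]
  A via A→b: +{b}
  S via S→A: +{b}
  S via S→a c: +{a}
  FIRST(S)={a,b}  FIRST(A)={b}
[2] (no change)
  FIRST(S)={a,b}  FIRST(A)={b}

Compute FOLLOW by fixpoint:
initialize: $ ∈ FOLLOW(S)
round 1:
  A→A c: FOLLOW(A) ⊇ FIRST(c) = {c}; new: +{c}
  S→A: FOLLOW(A) ⊇ FOLLOW(S) ⊇ {$}; new: +{$}
  FOLLOW[S]={$}  FOLLOW[A]={$,c}
round 2: done
  FOLLOW[S]={$}  FOLLOW[A]={$,c}

FOLLOW(A) = ["$", "c"]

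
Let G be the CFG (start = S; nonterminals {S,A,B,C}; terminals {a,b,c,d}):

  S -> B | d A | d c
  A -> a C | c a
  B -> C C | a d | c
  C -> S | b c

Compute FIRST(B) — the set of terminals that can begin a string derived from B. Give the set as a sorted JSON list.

Compute FIRST by fixpoint:
pass 1:
  A via A→a C: +{a}
  A via A→c a: +{c}
  B via B→a d: +{a}
  B via B→c: +{c}
  C via C→b c: +{b}
  S via S→B: +{a,c}
  S via S→d A: +{d}
  FIRST(S)={a,c,d}  FIRST(A)={a,c}  FIRST(B)={a,c}  FIRST(C)={b}
pass 2:
  B via B→C C: +{b}
  C via C→S: +{a,c,d}
  S via S→B: +{b}
  FIRST(S)={a,b,c,d}  FIRST(A)={a,c}  FIRST(B)={a,b,c}  FIRST(C)={a,b,c,d}
pass 3:
  B via B→C C: +{d}
  FIRST(S)={a,b,c,d}  FIRST(A)={a,c}  FIRST(B)={a,b,c,d}  FIRST(C)={a,b,c,d}
pass 4: — fixpoint
  FIRST(S)={a,b,c,d}  FIRST(A)={a,c}  FIRST(B)={a,b,c,d}  FIRST(C)={a,b,c,d}

FIRST(B) = ["a", "b", "c", "d"]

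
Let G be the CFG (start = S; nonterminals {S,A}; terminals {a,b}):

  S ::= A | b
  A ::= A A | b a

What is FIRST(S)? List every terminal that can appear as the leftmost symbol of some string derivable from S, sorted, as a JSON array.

FIRST iteration:
[1]
  A via A→b a: +{b}
  S via S→A: +{b}
  S: {b}  A: {b}
[2] (stable)
  S: {b}  A: {b}

FIRST(S) = ["b"]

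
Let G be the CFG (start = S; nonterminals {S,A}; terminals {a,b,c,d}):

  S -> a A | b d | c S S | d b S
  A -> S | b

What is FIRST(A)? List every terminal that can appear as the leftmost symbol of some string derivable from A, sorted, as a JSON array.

FIRST iteration:
[1]
  A via A→b: +{b}
  S via S→a A: +{a}
  S via S→b d: +{b}
  S via S→c S S: +{c}
  S via S→d b S: +{d}
  FIRST[S]={a,b,c,d}  FIRST[A]={b}
[2]
  A via A→S: +{a,c,d}
  FIRST[S]={a,b,c,d}  FIRST[A]={a,b,c,d}
[3] (stable)
  FIRST[S]={a,b,c,d}  FIRST[A]={a,b,c,d}

FIRST(A) = ["a", "b", "c", "d"]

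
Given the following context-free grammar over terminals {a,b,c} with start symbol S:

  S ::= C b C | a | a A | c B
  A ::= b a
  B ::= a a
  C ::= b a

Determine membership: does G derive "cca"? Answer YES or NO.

Convert to CNF:
  S -> C X3 | T1 A | T2 B | a
  A -> T0 T1
  B -> T1 T1
  C -> T0 T1
  T0 -> b
  T1 -> a
  T2 -> c
  X3 -> T0 C

Fill CYK table bottom-up:
  T[0,0] 'c' = {T2}  orig:{}
  T[1,1] 'c' = {T2}  orig:{}
  T[2,2] 'a' = {S,T1}  orig:{S}
  T[0,1] 'cc' = ∅
  T[1,2] 'ca' = ∅
  T[0,2] 'cca' = ∅

S ∉ T[0,2] ⇒ NO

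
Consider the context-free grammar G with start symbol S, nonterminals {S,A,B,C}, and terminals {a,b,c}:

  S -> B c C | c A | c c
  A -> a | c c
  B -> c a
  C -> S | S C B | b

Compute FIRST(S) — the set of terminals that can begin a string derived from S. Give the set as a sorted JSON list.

FIRST sets, iterate to fixpoint:
round 1:
  A via A→a: +{a}
  A via A→c c: +{c}
  B via B→c a: +{c}
  C via C→b: +{b}
  S via S→B c C: +{c}
  FIRST(S)={c}  FIRST(A)={a,c}  FIRST(B)={c}  FIRST(C)={b}
round 2:
  C via C→S: +{c}
  FIRST(S)={c}  FIRST(A)={a,c}  FIRST(B)={c}  FIRST(C)={b,c}
round 3: (stable)
  FIRST(S)={c}  FIRST(A)={a,c}  FIRST(B)={c}  FIRST(C)={b,c}

FIRST(S) = ["c"]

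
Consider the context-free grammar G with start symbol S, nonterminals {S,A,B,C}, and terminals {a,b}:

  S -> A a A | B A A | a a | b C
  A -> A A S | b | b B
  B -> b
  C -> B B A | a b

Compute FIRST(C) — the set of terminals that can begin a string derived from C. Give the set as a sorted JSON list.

FIRST iteration:
pass 1:
  A via A→b: +{b}
  B via B→b: +{b}
  C via C→B B A: +{b}
  C via C→a b: +{a}
  S via S→A a A: +{b}
  S via S→a a: +{a}
  S: {a,b}  A: {b}  B: {b}  C: {a,b}
pass 2: — fixpoint
  S: {a,b}  A: {b}  B: {b}  C: {a,b}

FIRST(C) = ["a", "b"]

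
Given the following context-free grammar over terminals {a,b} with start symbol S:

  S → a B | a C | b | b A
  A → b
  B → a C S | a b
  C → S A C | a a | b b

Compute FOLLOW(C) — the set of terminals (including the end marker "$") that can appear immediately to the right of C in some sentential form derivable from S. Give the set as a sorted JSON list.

FIRST iteration:
iter 1:
  A via A→b: +{b}
  B via B→a C S: +{a}
  C via C→a a: +{a}
  C via C→b b: +{b}
  S via S→a B: +{a}
  S via S→b: +{b}
  FIRST(S)={a,b}  FIRST(A)={b}  FIRST(B)={a}  FIRST(C)={a,b}
iter 2: (stable)
  FIRST(S)={a,b}  FIRST(A)={b}  FIRST(B)={a}  FIRST(C)={a,b}

FOLLOW sets:
initialize: $ ∈ FOLLOW(S)
pass 1:
  B→a C S: FOLLOW(C) ⊇ FIRST(S) = {a,b}; new: +{a,b}
  C→S A C: FOLLOW(S) ⊇ FIRST(A) = {b}; new: +{b}
  C→S A C: FOLLOW(A) ⊇ FIRST(C) = {a,b}; new: +{a,b}
  S→a B: FOLLOW(B) ⊇ FOLLOW(S) ⊇ {$,b}; new: +{$,b}
  S→a C: FOLLOW(C) ⊇ FOLLOW(S) ⊇ {$,b}; new: +{$}
  S→b A: FOLLOW(A) ⊇ FOLLOW(S) ⊇ {$,b}; new: +{$}
  FOLLOW[S]={$,b}  FOLLOW[A]={$,a,b}  FOLLOW[B]={$,b}  FOLLOW[C]={$,a,b}
pass 2: done
  FOLLOW[S]={$,b}  FOLLOW[A]={$,a,b}  FOLLOW[B]={$,b}  FOLLOW[C]={$,a,b}

FOLLOW(C) = ["$", "a", "b"]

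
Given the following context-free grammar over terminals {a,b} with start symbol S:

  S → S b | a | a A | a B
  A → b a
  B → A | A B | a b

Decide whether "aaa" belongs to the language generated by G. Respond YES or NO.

Convert to CNF:
  S -> S T0 | T1 A | T1 B | a
  A -> T0 T1
  B -> A B | T0 T1 | T1 T0
  T0 -> b
  T1 -> a

Fill CYK table bottom-up:
  T[0,0] 'a' = {S,T1}  orig:{S}
  T[1,1] 'a' = {S,T1}  orig:{S}
  T[2,2] 'a' = {S,T1}  orig:{S}
  T[0,1] 'aa' = ∅
  T[1,2] 'aa' = ∅
  T[0,2] 'aaa' = ∅

S ∉ T[0,2] ⇒ NO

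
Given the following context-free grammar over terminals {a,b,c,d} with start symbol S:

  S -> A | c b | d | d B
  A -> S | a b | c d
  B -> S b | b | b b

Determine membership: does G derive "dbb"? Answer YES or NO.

CNF form of G:
  S -> T0 T1 | T2 T1 | T2 T3 | T3 B | d
  A -> T0 T1 | T2 T1 | T2 T3 | T3 B | d
  B -> S T1 | T1 T1 | b
  T0 -> a
  T1 -> b
  T2 -> c
  T3 -> d

CYK table (by increasing span):
  [0..0]={A,S,T3}  "d"  orig:{A,S}
  [1..1]={B,T1}  "b"  orig:{B}
  [2..2]={B,T1}  "b"  orig:{B}
  [0..1]={A,B,S}  "db"
  [1..2]={B}  "bb"
  [0..2]={A,B,S}  "dbb"

S ∈ T[0,2] ⇒ YES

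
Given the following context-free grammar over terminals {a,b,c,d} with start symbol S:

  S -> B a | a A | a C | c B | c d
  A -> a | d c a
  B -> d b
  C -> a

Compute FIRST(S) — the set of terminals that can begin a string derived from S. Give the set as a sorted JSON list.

FIRST sets, iterate to fixpoint:
round 1:
  A via A→a: +{a}
  A via A→d c a: +{d}
  B via B→d b: +{d}
  C via C→a: +{a}
  S via S→B a: +{d}
  S via S→a A: +{a}
  S via S→c B: +{c}
  FIRST[S]={a,c,d}  FIRST[A]={a,d}  FIRST[B]={d}  FIRST[C]={a}
round 2: (stable)
  FIRST[S]={a,c,d}  FIRST[A]={a,d}  FIRST[B]={d}  FIRST[C]={a}

FIRST(S) = ["a", "c", "d"]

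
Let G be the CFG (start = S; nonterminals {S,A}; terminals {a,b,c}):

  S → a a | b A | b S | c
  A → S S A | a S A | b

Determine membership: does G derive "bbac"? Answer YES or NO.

Convert to CNF:
  S -> T0 T0 | T1 A | T1 S | c
  A -> S X2 | T0 X3 | b
  T0 -> a
  T1 -> b
  X2 -> S A
  X3 -> S A

CYK table (by increasing span):
  cell(0,0) b: {A,T1}  orig:{A}
  cell(1,1) b: {A,T1}  orig:{A}
  cell(2,2) a: {T0}  orig:{}
  cell(3,3) c: {S}
  cell(0,1) bb: {S}
  cell(1,2) ba: ∅
  cell(2,3) ac: ∅
  cell(0,2) bba: ∅
  cell(1,3) bac: ∅
  cell(0,3) bbac: ∅

S ∉ T[0,3] ⇒ NO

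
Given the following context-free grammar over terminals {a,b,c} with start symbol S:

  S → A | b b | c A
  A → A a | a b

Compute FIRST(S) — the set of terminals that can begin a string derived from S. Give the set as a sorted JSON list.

FIRST sets, iterate to fixpoint:
round 1:
  A via A→a b: +{a}
  S via S→A: +{a}
  S via S→b b: +{b}
  S via S→c A: +{c}
  FIRST(S)={a,b,c}  FIRST(A)={a}
round 2: (stable)
  FIRST(S)={a,b,c}  FIRST(A)={a}

FIRST(S) = ["a", "b", "c"]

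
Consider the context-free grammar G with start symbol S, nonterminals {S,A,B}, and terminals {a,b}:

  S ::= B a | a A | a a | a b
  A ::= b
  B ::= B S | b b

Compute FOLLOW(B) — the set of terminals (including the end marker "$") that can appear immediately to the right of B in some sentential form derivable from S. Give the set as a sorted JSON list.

Compute FIRST by fixpoint:
[1]
  A via A→b: +{b}
  B via B→b b: +{b}
  S via S→B a: +{b}
  S via S→a A: +{a}
  FIRST[S]={a,b}  FIRST[A]={b}  FIRST[B]={b}
[2] done
  FIRST[S]={a,b}  FIRST[A]={b}  FIRST[B]={b}

FOLLOW iteration:
seed FOLLOW(S) with $
[1]
  B→B S: FOLLOW(B) ⊇ FIRST(S) = {a,b}; new: +{a,b}
  B→B S: FOLLOW(S) ⊇ FOLLOW(B) ⊇ {a,b}; new: +{a,b}
  S→a A: FOLLOW(A) ⊇ FOLLOW(S) ⊇ {$,a,b}; new: +{$,a,b}
  FOLLOW(S)={$,a,b}  FOLLOW(A)={$,a,b}  FOLLOW(B)={a,b}
[2] — fixpoint
  FOLLOW(S)={$,a,b}  FOLLOW(A)={$,a,b}  FOLLOW(B)={a,b}

FOLLOW(B) = ["a", "b"]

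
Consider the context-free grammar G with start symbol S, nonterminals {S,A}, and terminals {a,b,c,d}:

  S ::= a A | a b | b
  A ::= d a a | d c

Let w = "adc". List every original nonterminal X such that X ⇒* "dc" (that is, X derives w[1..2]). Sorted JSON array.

Convert to CNF:
  S -> T1 A | T1 T3 | b
  A -> T0 T2 | T0 X4
  T0 -> d
  T1 -> a
  T2 -> c
  T3 -> b
  X4 -> T1 T1

CYK fill, restricted to cells inside w[1..2]:
  T[1,1] 'd' = {T0}  orig:{}
  T[2,2] 'c' = {T2}  orig:{}
  T[1,2] 'dc' = {A}

Original NTs in T[1,2] deriving "dc": ["A"]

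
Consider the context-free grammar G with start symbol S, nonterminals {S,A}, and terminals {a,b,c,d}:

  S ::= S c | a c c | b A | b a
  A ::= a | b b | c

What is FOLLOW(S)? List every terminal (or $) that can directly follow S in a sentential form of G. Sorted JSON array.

Compute FIRST by fixpoint:
iter 1:
  A via A→a: +{a}
  A via A→b b: +{b}
  A via A→c: +{c}
  S via S→a c c: +{a}
  S via S→b A: +{b}
  FIRST[S]={a,b}  FIRST[A]={a,b,c}
iter 2: (no change)
  FIRST[S]={a,b}  FIRST[A]={a,b,c}

FOLLOW iteration:
seed FOLLOW(S) with $
iter 1:
  S→S c: FOLLOW(S) ⊇ FIRST(c) = {c}; new: +{c}
  S→b A: FOLLOW(A) ⊇ FOLLOW(S) ⊇ {$,c}; new: +{$,c}
  S: {$,c}  A: {$,c}
iter 2: done
  S: {$,c}  A: {$,c}

FOLLOW(S) = ["$", "c"]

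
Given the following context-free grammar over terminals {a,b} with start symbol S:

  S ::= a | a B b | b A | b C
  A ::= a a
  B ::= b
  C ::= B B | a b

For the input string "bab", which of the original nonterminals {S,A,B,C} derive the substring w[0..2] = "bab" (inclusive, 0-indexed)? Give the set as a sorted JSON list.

CNF form of G:
  S -> T0 X2 | T1 A | T1 C | a
  A -> T0 T0
  B -> b
  C -> B B | T0 T1
  T0 -> a
  T1 -> b
  X2 -> B T1

CYK fill, restricted to cells inside w[0..2]:
  T[0,0] 'b' = {B,T1}  orig:{B}
  T[1,1] 'a' = {S,T0}  orig:{S}
  T[2,2] 'b' = {B,T1}  orig:{B}
  T[0,1] 'ba' = ∅
  T[1,2] 'ab' = {C}
  T[0,2] 'bab' = {S}

Original NTs in T[0,2] deriving "bab": ["S"]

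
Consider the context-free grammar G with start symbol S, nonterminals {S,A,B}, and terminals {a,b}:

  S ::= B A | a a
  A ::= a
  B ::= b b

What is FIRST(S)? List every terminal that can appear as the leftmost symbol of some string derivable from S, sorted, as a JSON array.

Compute FIRST by fixpoint:
round 1:
  A via A→a: +{a}
  B via B→b b: +{b}
  S via S→B A: +{b}
  S via S→a a: +{a}
  S: {a,b}  A: {a}  B: {b}
round 2: done
  S: {a,b}  A: {a}  B: {b}

FIRST(S) = ["a", "b"]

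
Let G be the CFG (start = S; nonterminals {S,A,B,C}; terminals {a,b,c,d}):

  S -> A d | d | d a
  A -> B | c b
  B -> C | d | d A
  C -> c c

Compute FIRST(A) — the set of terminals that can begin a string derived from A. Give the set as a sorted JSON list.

FIRST sets, iterate to fixpoint:
[1]
  A via A→c b: +{c}
  B via B→d: +{d}
  C via C→c c: +{c}
  S via S→A d: +{c}
  S via S→d: +{d}
  S: {c,d}  A: {c}  B: {d}  C: {c}
[2]
  A via A→B: +{d}
  B via B→C: +{c}
  S: {c,d}  A: {c,d}  B: {c,d}  C: {c}
[3] — fixpoint
  S: {c,d}  A: {c,d}  B: {c,d}  C: {c}

FIRST(A) = ["c", "d"]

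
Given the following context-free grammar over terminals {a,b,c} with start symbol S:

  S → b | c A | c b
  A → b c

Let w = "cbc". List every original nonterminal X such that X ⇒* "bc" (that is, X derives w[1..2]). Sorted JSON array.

Convert to CNF:
  S -> T1 A | T1 T0 | b
  A -> T0 T1
  T0 -> b
  T1 -> c

CYK table (by increasing span), restricted to cells inside w[1..2]:
  cell(1,1) b: {S,T0}  orig:{S}
  cell(2,2) c: {T1}  orig:{}
  cell(1,2) bc: {A}

Original NTs in T[1,2] deriving "bc": ["A"]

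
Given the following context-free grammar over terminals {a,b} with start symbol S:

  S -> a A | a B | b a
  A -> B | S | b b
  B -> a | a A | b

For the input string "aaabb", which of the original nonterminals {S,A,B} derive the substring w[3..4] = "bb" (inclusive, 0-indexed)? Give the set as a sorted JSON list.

Convert to CNF:
  S -> T0 A | T0 B | T1 T0
  A -> T0 A | T0 B | T1 T0 | T1 T1 | a | b
  B -> T0 A | a | b
  T0 -> a
  T1 -> b

CYK table (by increasing span) — only the sub-triangle for w[3..4]:
  T[3,3] 'b' = {A,B,T1}  orig:{A,B}
  T[4,4] 'b' = {A,B,T1}  orig:{A,B}
  T[3,4] 'bb' = {A}

Original NTs in T[3,4] deriving "bb": ["A"]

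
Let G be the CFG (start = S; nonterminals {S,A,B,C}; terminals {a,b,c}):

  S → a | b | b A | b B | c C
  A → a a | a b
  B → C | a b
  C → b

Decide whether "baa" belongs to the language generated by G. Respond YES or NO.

CNF form of G:
  S -> T1 A | T1 B | T2 C | a | b
  A -> T0 T0 | T0 T1
  B -> T0 T1 | b
  C -> b
  T0 -> a
  T1 -> b
  T2 -> c

CYK table (by increasing span):
  cell(0,0) b: {B,C,S,T1}  orig:{B,C,S}
  cell(1,1) a: {S,T0}  orig:{S}
  cell(2,2) a: {S,T0}  orig:{S}
  cell(0,1) ba: ∅
  cell(1,2) aa: {A}
  cell(0,2) baa: {S}

S ∈ T[0,2] ⇒ YES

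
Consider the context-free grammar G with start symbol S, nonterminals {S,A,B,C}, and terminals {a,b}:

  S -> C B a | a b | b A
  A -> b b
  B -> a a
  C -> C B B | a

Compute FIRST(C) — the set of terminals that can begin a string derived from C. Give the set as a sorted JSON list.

Compute FIRST by fixpoint:
round 1:
  A via A→b b: +{b}
  B via B→a a: +{a}
  C via C→a: +{a}
  S via S→C B a: +{a}
  S via S→b A: +{b}
  FIRST[S]={a,b}  FIRST[A]={b}  FIRST[B]={a}  FIRST[C]={a}
round 2: (stable)
  FIRST[S]={a,b}  FIRST[A]={b}  FIRST[B]={a}  FIRST[C]={a}

FIRST(C) = ["a"]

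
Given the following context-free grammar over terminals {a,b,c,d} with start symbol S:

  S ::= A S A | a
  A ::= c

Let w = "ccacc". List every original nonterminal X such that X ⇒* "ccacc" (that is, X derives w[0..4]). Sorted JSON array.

CNF form of G:
  S -> A X0 | a
  A -> c
  X0 -> S A

CYK fill (cells [i..j] with 0 ≤ i ≤ j ≤ 4 only):
  T[0,0] 'c' = {A}
  T[1,1] 'c' = {A}
  T[2,2] 'a' = {S}
  T[3,3] 'c' = {A}
  T[4,4] 'c' = {A}
  T[0,1] 'cc' = ∅
  T[1,2] 'ca' = ∅
  T[2,3] 'ac' = {X0}  orig:{}
  T[3,4] 'cc' = ∅
  T[0,2] 'cca' = ∅
  T[1,3] 'cac' = {S}
  T[2,4] 'acc' = ∅
  T[0,3] 'ccac' = ∅
  T[1,4] 'cacc' = {X0}  orig:{}
  T[0,4] 'ccacc' = {S}

Original NTs in T[0,4] deriving "ccacc": ["S"]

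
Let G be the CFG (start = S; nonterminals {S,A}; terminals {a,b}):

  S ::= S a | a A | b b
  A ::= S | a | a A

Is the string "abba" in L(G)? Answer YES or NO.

Convert to CNF:
  S -> S T0 | T0 A | T1 T1
  A -> S T0 | T0 A | T1 T1 | a
  T0 -> a
  T1 -> b

CYK fill:
  [0..0]={A,T0}  "a"  orig:{A}
  [1..1]={T1}  "b"  orig:{}
  [2..2]={T1}  "b"  orig:{}
  [3..3]={A,T0}  "a"  orig:{A}
  [0..1]=∅  "ab"
  [1..2]={A,S}  "bb"
  [2..3]=∅  "ba"
  [0..2]={A,S}  "abb"
  [1..3]={A,S}  "bba"
  [0..3]={A,S}  "abba"

S ∈ T[0,3] ⇒ YES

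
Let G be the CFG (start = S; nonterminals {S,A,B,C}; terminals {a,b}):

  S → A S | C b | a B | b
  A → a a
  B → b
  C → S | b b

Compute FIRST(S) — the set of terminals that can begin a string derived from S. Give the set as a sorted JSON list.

FIRST iteration:
[1]
  A via A→a a: +{a}
  B via B→b: +{b}
  C via C→b b: +{b}
  S via S→A S: +{a}
  S via S→C b: +{b}
  FIRST(S)={a,b}  FIRST(A)={a}  FIRST(B)={b}  FIRST(C)={b}
[2]
  C via C→S: +{a}
  FIRST(S)={a,b}  FIRST(A)={a}  FIRST(B)={b}  FIRST(C)={a,b}
[3] (no change)
  FIRST(S)={a,b}  FIRST(A)={a}  FIRST(B)={b}  FIRST(C)={a,b}

FIRST(S) = ["a", "b"]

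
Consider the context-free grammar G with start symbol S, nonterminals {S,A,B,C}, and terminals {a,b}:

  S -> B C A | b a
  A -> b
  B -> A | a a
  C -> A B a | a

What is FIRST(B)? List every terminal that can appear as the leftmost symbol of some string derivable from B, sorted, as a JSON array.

FIRST sets, iterate to fixpoint:
[1]
  A via A→b: +{b}
  B via B→A: +{b}
  B via B→a a: +{a}
  C via C→A B a: +{b}
  C via C→a: +{a}
  S via S→B C A: +{a,b}
  S: {a,b}  A: {b}  B: {a,b}  C: {a,b}
[2] (no change)
  S: {a,b}  A: {b}  B: {a,b}  C: {a,b}

FIRST(B) = ["a", "b"]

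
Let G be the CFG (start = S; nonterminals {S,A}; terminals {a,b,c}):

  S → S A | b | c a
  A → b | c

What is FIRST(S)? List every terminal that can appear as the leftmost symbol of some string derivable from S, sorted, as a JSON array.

FIRST iteration:
iter 1:
  A via A→b: +{b}
  A via A→c: +{c}
  S via S→b: +{b}
  S via S→c a: +{c}
  S: {b,c}  A: {b,c}
iter 2: (stable)
  S: {b,c}  A: {b,c}

FIRST(S) = ["b", "c"]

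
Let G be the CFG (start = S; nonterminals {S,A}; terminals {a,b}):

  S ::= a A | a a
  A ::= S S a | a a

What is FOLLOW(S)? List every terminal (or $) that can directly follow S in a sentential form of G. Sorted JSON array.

FIRST sets, iterate to fixpoint:
[1]
  A via A→a a: +{a}
  S via S→a A: +{a}
  FIRST(S)={a}  FIRST(A)={a}
[2] — fixpoint
  FIRST(S)={a}  FIRST(A)={a}

FOLLOW iteration:
FOLLOW(S) := {$}
[1]
  A→S S a: FOLLOW(S) ⊇ FIRST(S) = {a}; new: +{a}
  S→a A: FOLLOW(A) ⊇ FOLLOW(S) ⊇ {$,a}; new: +{$,a}
  S: {$,a}  A: {$,a}
[2] — fixpoint
  S: {$,a}  A: {$,a}

FOLLOW(S) = ["$", "a"]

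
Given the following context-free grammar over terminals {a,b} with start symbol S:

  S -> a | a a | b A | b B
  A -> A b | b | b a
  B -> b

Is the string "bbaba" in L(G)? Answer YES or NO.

CNF form of G:
  S -> T0 A | T0 B | T1 T1 | a
  A -> A T0 | T0 T1 | b
  B -> b
  T0 -> b
  T1 -> a

Fill CYK table bottom-up:
  cell(0,0) b: {A,B,T0}  orig:{A,B}
  cell(1,1) b: {A,B,T0}  orig:{A,B}
  cell(2,2) a: {S,T1}  orig:{S}
  cell(3,3) b: {A,B,T0}  orig:{A,B}
  cell(4,4) a: {S,T1}  orig:{S}
  cell(0,1) bb: {A,S}
  cell(1,2) ba: {A}
  cell(2,3) ab: ∅
  cell(3,4) ba: {A}
  cell(0,2) bba: {S}
  cell(1,3) bab: {A}
  cell(2,4) aba: ∅
  cell(0,3) bbab: {S}
  cell(1,4) baba: ∅
  cell(0,4) bbaba: ∅

S ∉ T[0,4] ⇒ NO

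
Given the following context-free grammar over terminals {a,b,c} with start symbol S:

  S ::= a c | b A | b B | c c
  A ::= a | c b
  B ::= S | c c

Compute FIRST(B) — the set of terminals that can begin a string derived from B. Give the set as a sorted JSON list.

FIRST sets, iterate to fixpoint:
[1]
  A via A→a: +{a}
  A via A→c b: +{c}
  B via B→c c: +{c}
  S via S→a c: +{a}
  S via S→b A: +{b}
  S via S→c c: +{c}
  FIRST[S]={a,b,c}  FIRST[A]={a,c}  FIRST[B]={c}
[2]
  B via B→S: +{a,b}
  FIRST[S]={a,b,c}  FIRST[A]={a,c}  FIRST[B]={a,b,c}
[3] (stable)
  FIRST[S]={a,b,c}  FIRST[A]={a,c}  FIRST[B]={a,b,c}

FIRST(B) = ["a", "b", "c"]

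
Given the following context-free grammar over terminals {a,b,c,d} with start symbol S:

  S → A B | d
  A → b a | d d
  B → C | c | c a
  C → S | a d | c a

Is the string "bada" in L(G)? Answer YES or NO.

Convert to CNF:
  S -> A B | d
  A -> T0 T1 | T2 T2
  B -> A B | T1 T2 | T3 T1 | c | d
  C -> A B | T1 T2 | T3 T1 | d
  T0 -> b
  T1 -> a
  T2 -> d
  T3 -> c

Fill CYK table bottom-up:
  [0..0]={T0}  "b"  orig:{}
  [1..1]={T1}  "a"  orig:{}
  [2..2]={B,C,S,T2}  "d"  orig:{B,C,S}
  [3..3]={T1}  "a"  orig:{}
  [0..1]={A}  "ba"
  [1..2]={B,C}  "ad"
  [2..3]=∅  "da"
  [0..2]={B,C,S}  "bad"
  [1..3]=∅  "ada"
  [0..3]=∅  "bada"

S ∉ T[0,3] ⇒ NO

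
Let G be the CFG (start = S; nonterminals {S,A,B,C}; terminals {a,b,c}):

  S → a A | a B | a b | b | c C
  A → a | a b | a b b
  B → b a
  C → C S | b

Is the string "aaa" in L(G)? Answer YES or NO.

CNF form of G:
  S -> T0 A | T0 B | T0 T1 | T2 C | b
  A -> T0 T1 | T0 X3 | a
  B -> T1 T0
  C -> C S | b
  T0 -> a
  T1 -> b
  T2 -> c
  X3 -> T1 T1

Fill CYK table bottom-up:
  cell(0,0) a: {A,T0}  orig:{A}
  cell(1,1) a: {A,T0}  orig:{A}
  cell(2,2) a: {A,T0}  orig:{A}
  cell(0,1) aa: {S}
  cell(1,2) aa: {S}
  cell(0,2) aaa: ∅

S ∉ T[0,2] ⇒ NO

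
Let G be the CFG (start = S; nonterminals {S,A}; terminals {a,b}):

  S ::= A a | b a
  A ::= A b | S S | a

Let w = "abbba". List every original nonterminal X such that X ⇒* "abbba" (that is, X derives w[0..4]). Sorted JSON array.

Convert to CNF:
  S -> A T1 | T0 T1
  A -> A T0 | S S | a
  T0 -> b
  T1 -> a

CYK table (by increasing span), restricted to cells inside w[0..4]:
  [0..0]={A,T1}  "a"  orig:{A}
  [1..1]={T0}  "b"  orig:{}
  [2..2]={T0}  "b"  orig:{}
  [3..3]={T0}  "b"  orig:{}
  [4..4]={A,T1}  "a"  orig:{A}
  [0..1]={A}  "ab"
  [1..2]=∅  "bb"
  [2..3]=∅  "bb"
  [3..4]={S}  "ba"
  [0..2]={A}  "abb"
  [1..3]=∅  "bbb"
  [2..4]=∅  "bba"
  [0..3]={A}  "abbb"
  [1..4]=∅  "bbba"
  [0..4]={S}  "abbba"

Original NTs in T[0,4] deriving "abbba": ["S"]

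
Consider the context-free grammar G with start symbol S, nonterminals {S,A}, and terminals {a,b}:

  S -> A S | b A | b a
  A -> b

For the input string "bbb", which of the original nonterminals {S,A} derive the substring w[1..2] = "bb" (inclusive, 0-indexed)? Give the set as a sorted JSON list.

Convert to CNF:
  S -> A S | T0 A | T0 T1
  A -> b
  T0 -> b
  T1 -> a

Fill CYK table bottom-up, restricted to cells inside w[1..2]:
  T[1,1] 'b' = {A,T0}  orig:{A}
  T[2,2] 'b' = {A,T0}  orig:{A}
  T[1,2] 'bb' = {S}

Original NTs in T[1,2] deriving "bb": ["S"]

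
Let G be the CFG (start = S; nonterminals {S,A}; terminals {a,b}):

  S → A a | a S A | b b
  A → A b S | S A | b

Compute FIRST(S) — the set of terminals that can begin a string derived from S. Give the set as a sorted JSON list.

FIRST iteration:
pass 1:
  A via A→b: +{b}
  S via S→A a: +{b}
  S via S→a S A: +{a}
  FIRST[S]={a,b}  FIRST[A]={b}
pass 2:
  A via A→S A: +{a}
  FIRST[S]={a,b}  FIRST[A]={a,b}
pass 3: (stable)
  FIRST[S]={a,b}  FIRST[A]={a,b}

FIRST(S) = ["a", "b"]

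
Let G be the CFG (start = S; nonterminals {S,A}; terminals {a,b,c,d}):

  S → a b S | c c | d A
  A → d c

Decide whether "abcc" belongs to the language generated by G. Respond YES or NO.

Convert to CNF:
  S -> T0 A | T1 T1 | T2 X4
  A -> T0 T1
  T0 -> d
  T1 -> c
  T2 -> a
  T3 -> b
  X4 -> T3 S

Fill CYK table bottom-up:
  [0..0]={T2}  "a"  orig:{}
  [1..1]={T3}  "b"  orig:{}
  [2..2]={T1}  "c"  orig:{}
  [3..3]={T1}  "c"  orig:{}
  [0..1]=∅  "ab"
  [1..2]=∅  "bc"
  [2..3]={S}  "cc"
  [0..2]=∅  "abc"
  [1..3]={X4}  "bcc"  orig:{}
  [0..3]={S}  "abcc"

S ∈ T[0,3] ⇒ YES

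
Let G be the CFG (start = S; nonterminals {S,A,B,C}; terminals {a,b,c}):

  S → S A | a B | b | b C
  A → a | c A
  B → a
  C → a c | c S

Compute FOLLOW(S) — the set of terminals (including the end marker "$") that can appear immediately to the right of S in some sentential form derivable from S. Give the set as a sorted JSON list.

FIRST sets, iterate to fixpoint:
iter 1:
  A via A→a: +{a}
  A via A→c A: +{c}
  B via B→a: +{a}
  C via C→a c: +{a}
  C via C→c S: +{c}
  S via S→a B: +{a}
  S via S→b: +{b}
  FIRST(S)={a,b}  FIRST(A)={a,c}  FIRST(B)={a}  FIRST(C)={a,c}
iter 2: done
  FIRST(S)={a,b}  FIRST(A)={a,c}  FIRST(B)={a}  FIRST(C)={a,c}

FOLLOW sets:
initialize: $ ∈ FOLLOW(S)
iter 1:
  S→S A: FOLLOW(S) ⊇ FIRST(A) = {a,c}; new: +{a,c}
  S→S A: FOLLOW(A) ⊇ FOLLOW(S) ⊇ {$,a,c}; new: +{$,a,c}
  S→a B: FOLLOW(B) ⊇ FOLLOW(S) ⊇ {$,a,c}; new: +{$,a,c}
  S→b C: FOLLOW(C) ⊇ FOLLOW(S) ⊇ {$,a,c}; new: +{$,a,c}
  S: {$,a,c}  A: {$,a,c}  B: {$,a,c}  C: {$,a,c}
iter 2: done
  S: {$,a,c}  A: {$,a,c}  B: {$,a,c}  C: {$,a,c}

FOLLOW(S) = ["$", "a", "c"]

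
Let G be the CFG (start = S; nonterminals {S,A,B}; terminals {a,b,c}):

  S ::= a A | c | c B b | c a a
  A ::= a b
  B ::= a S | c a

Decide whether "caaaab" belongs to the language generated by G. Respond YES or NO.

Convert to CNF:
  S -> T0 A | T2 X3 | T2 X4 | c
  A -> T0 T1
  B -> T0 S | T2 T0
  T0 -> a
  T1 -> b
  T2 -> c
  X3 -> B T1
  X4 -> T0 T0

CYK table (by increasing span):
  cell(0,0) c: {S,T2}  orig:{S}
  cell(1,1) a: {T0}  orig:{}
  cell(2,2) a: {T0}  orig:{}
  cell(3,3) a: {T0}  orig:{}
  cell(4,4) a: {T0}  orig:{}
  cell(5,5) b: {T1}  orig:{}
  cell(0,1) ca: {B}
  cell(1,2) aa: {X4}  orig:{}
  cell(2,3) aa: {X4}  orig:{}
  cell(3,4) aa: {X4}  orig:{}
  cell(4,5) ab: {A}
  cell(0,2) caa: {S}
  cell(1,3) aaa: ∅
  cell(2,4) aaa: ∅
  cell(3,5) aab: {S}
  cell(0,3) caaa: ∅
  cell(1,4) aaaa: ∅
  cell(2,5) aaab: {B}
  cell(0,4) caaaa: ∅
  cell(1,5) aaaab: ∅
  cell(0,5) caaaab: ∅

S ∉ T[0,5] ⇒ NO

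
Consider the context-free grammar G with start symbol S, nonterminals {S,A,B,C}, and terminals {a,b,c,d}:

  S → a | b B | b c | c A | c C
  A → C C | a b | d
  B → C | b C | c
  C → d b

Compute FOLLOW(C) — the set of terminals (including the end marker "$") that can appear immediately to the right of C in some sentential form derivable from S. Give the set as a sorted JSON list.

FIRST sets, iterate to fixpoint:
pass 1:
  A via A→a b: +{a}
  A via A→d: +{d}
  B via B→b C: +{b}
  B via B→c: +{c}
  C via C→d b: +{d}
  S via S→a: +{a}
  S via S→b B: +{b}
  S via S→c A: +{c}
  FIRST[S]={a,b,c}  FIRST[A]={a,d}  FIRST[B]={b,c}  FIRST[C]={d}
pass 2:
  B via B→C: +{d}
  FIRST[S]={a,b,c}  FIRST[A]={a,d}  FIRST[B]={b,c,d}  FIRST[C]={d}
pass 3: (stable)
  FIRST[S]={a,b,c}  FIRST[A]={a,d}  FIRST[B]={b,c,d}  FIRST[C]={d}

Compute FOLLOW by fixpoint:
initialize: $ ∈ FOLLOW(S)
round 1:
  A→C C: FOLLOW(C) ⊇ FIRST(C) = {d}; new: +{d}
  S→b B: FOLLOW(B) ⊇ FOLLOW(S) ⊇ {$}; new: +{$}
  S→c A: FOLLOW(A) ⊇ FOLLOW(S) ⊇ {$}; new: +{$}
  S→c C: FOLLOW(C) ⊇ FOLLOW(S) ⊇ {$}; new: +{$}
  FOLLOW[S]={$}  FOLLOW[A]={$}  FOLLOW[B]={$}  FOLLOW[C]={$,d}
round 2: (no change)
  FOLLOW[S]={$}  FOLLOW[A]={$}  FOLLOW[B]={$}  FOLLOW[C]={$,d}

FOLLOW(C) = ["$", "d"]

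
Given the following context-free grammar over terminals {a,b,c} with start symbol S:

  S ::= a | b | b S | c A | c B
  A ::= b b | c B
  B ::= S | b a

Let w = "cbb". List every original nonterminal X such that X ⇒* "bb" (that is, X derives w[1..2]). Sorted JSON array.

Convert to CNF:
  S -> T0 S | T1 A | T1 B | a | b
  A -> T0 T0 | T1 B
  B -> T0 S | T0 T2 | T1 A | T1 B | a | b
  T0 -> b
  T1 -> c
  T2 -> a

CYK table (by increasing span), restricted to cells inside w[1..2]:
  T[1,1] 'b' = {B,S,T0}  orig:{B,S}
  T[2,2] 'b' = {B,S,T0}  orig:{B,S}
  T[1,2] 'bb' = {A,B,S}

Original NTs in T[1,2] deriving "bb": ["A", "B", "S"]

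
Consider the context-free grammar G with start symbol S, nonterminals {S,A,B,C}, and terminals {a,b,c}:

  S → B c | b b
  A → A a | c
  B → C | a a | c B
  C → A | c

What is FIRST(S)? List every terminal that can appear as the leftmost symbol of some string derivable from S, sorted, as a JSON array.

Compute FIRST by fixpoint:
[1]
  A via A→c: +{c}
  B via B→a a: +{a}
  B via B→c B: +{c}
  C via C→A: +{c}
  S via S→B c: +{a,c}
  S via S→b b: +{b}
  FIRST[S]={a,b,c}  FIRST[A]={c}  FIRST[B]={a,c}  FIRST[C]={c}
[2] (no change)
  FIRST[S]={a,b,c}  FIRST[A]={c}  FIRST[B]={a,c}  FIRST[C]={c}

FIRST(S) = ["a", "b", "c"]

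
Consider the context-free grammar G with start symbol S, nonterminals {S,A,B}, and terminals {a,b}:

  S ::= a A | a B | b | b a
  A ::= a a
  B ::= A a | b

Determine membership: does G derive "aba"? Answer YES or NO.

Convert to CNF:
  S -> T0 A | T0 B | T1 T0 | b
  A -> T0 T0
  B -> A T0 | b
  T0 -> a
  T1 -> b

CYK table (by increasing span):
  [0..0]={T0}  "a"  orig:{}
  [1..1]={B,S,T1}  "b"  orig:{B,S}
  [2..2]={T0}  "a"  orig:{}
  [0..1]={S}  "ab"
  [1..2]={S}  "ba"
  [0..2]=∅  "aba"

S ∉ T[0,2] ⇒ NO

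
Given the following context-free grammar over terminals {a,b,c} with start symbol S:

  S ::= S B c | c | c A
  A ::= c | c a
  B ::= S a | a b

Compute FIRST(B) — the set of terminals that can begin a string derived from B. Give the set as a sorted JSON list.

Compute FIRST by fixpoint:
round 1:
  A via A→c: +{c}
  B via B→a b: +{a}
  S via S→c: +{c}
  FIRST[S]={c}  FIRST[A]={c}  FIRST[B]={a}
round 2:
  B via B→S a: +{c}
  FIRST[S]={c}  FIRST[A]={c}  FIRST[B]={a,c}
round 3: — fixpoint
  FIRST[S]={c}  FIRST[A]={c}  FIRST[B]={a,c}

FIRST(B) = ["a", "c"]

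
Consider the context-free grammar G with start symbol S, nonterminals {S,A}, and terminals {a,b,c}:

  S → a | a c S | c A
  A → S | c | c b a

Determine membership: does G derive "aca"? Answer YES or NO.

CNF form of G:
  S -> T0 X5 | T1 A | a
  A -> T0 X3 | T1 A | T1 X4 | a | c
  T0 -> a
  T1 -> c
  T2 -> b
  X3 -> T1 S
  X4 -> T2 T0
  X5 -> T1 S

Fill CYK table bottom-up:
  cell(0,0) a: {A,S,T0}  orig:{A,S}
  cell(1,1) c: {A,T1}  orig:{A}
  cell(2,2) a: {A,S,T0}  orig:{A,S}
  cell(0,1) ac: ∅
  cell(1,2) ca: {A,S,X3,X5}  orig:{A,S}
  cell(0,2) aca: {A,S}

S ∈ T[0,2] ⇒ YES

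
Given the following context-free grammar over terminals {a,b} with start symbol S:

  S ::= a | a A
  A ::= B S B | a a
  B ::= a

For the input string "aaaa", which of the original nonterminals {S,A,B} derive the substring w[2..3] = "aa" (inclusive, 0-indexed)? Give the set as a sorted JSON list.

Convert to CNF:
  S -> T0 A | a
  A -> B X1 | T0 T0
  B -> a
  T0 -> a
  X1 -> S B

Fill CYK table bottom-up — only the sub-triangle for w[2..3]:
  T[2,2] 'a' = {B,S,T0}  orig:{B,S}
  T[3,3] 'a' = {B,S,T0}  orig:{B,S}
  T[2,3] 'aa' = {A,X1}  orig:{A}

Original NTs in T[2,3] deriving "aa": ["A"]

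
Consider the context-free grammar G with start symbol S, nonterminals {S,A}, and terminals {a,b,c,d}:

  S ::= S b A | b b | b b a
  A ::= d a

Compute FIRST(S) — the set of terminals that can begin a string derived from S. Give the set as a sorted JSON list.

FIRST sets, iterate to fixpoint:
round 1:
  A via A→d a: +{d}
  S via S→b b: +{b}
  FIRST[S]={b}  FIRST[A]={d}
round 2: — fixpoint
  FIRST[S]={b}  FIRST[A]={d}

FIRST(S) = ["b"]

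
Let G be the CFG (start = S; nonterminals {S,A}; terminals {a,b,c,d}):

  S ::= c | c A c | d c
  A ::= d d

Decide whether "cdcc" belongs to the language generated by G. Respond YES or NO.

CNF form of G:
  S -> T0 T1 | T1 X2 | c
  A -> T0 T0
  T0 -> d
  T1 -> c
  X2 -> A T1

CYK table (by increasing span):
  cell(0,0) c: {S,T1}  orig:{S}
  cell(1,1) d: {T0}  orig:{}
  cell(2,2) c: {S,T1}  orig:{S}
  cell(3,3) c: {S,T1}  orig:{S}
  cell(0,1) cd: ∅
  cell(1,2) dc: {S}
  cell(2,3) cc: ∅
  cell(0,2) cdc: ∅
  cell(1,3) dcc: ∅
  cell(0,3) cdcc: ∅

S ∉ T[0,3] ⇒ NO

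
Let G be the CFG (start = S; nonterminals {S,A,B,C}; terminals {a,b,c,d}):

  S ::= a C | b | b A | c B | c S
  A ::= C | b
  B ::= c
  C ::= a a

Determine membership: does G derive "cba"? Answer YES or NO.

CNF form of G:
  S -> T0 C | T1 A | T2 B | T2 S | b
  A -> T0 T0 | b
  B -> c
  C -> T0 T0
  T0 -> a
  T1 -> b
  T2 -> c

Fill CYK table bottom-up:
  T[0,0] 'c' = {B,T2}  orig:{B}
  T[1,1] 'b' = {A,S,T1}  orig:{A,S}
  T[2,2] 'a' = {T0}  orig:{}
  T[0,1] 'cb' = {S}
  T[1,2] 'ba' = ∅
  T[0,2] 'cba' = ∅

S ∉ T[0,2] ⇒ NO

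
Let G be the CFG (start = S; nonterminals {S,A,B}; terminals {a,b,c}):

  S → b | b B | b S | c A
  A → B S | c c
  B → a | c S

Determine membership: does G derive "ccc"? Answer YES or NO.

CNF form of G:
  S -> T0 A | T1 B | T1 S | b
  A -> B S | T0 T0
  B -> T0 S | a
  T0 -> c
  T1 -> b

Fill CYK table bottom-up:
  T[0,0] 'c' = {T0}  orig:{}
  T[1,1] 'c' = {T0}  orig:{}
  T[2,2] 'c' = {T0}  orig:{}
  T[0,1] 'cc' = {A}
  T[1,2] 'cc' = {A}
  T[0,2] 'ccc' = {S}

S ∈ T[0,2] ⇒ YES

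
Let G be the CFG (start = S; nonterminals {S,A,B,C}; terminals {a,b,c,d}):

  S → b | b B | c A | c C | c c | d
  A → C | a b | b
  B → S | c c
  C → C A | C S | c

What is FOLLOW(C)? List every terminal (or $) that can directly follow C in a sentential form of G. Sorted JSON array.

FIRST iteration:
round 1:
  A via A→a b: +{a}
  A via A→b: +{b}
  B via B→c c: +{c}
  C via C→c: +{c}
  S via S→b: +{b}
  S via S→c A: +{c}
  S via S→d: +{d}
  FIRST[S]={b,c,d}  FIRST[A]={a,b}  FIRST[B]={c}  FIRST[C]={c}
round 2:
  A via A→C: +{c}
  B via B→S: +{b,d}
  FIRST[S]={b,c,d}  FIRST[A]={a,b,c}  FIRST[B]={b,c,d}  FIRST[C]={c}
round 3: done
  FIRST[S]={b,c,d}  FIRST[A]={a,b,c}  FIRST[B]={b,c,d}  FIRST[C]={c}

Compute FOLLOW by fixpoint:
FOLLOW(S) := {$}
[1]
  C→C A: FOLLOW(C) ⊇ FIRST(A) = {a,b,c}; new: +{a,b,c}
  C→C A: FOLLOW(A) ⊇ FOLLOW(C) ⊇ {a,b,c}; new: +{a,b,c}
  C→C S: FOLLOW(C) ⊇ FIRST(S) = {b,c,d}; new: +{d}
  C→C S: FOLLOW(S) ⊇ FOLLOW(C) ⊇ {a,b,c,d}; new: +{a,b,c,d}
  S→b B: FOLLOW(B) ⊇ FOLLOW(S) ⊇ {$,a,b,c,d}; new: +{$,a,b,c,d}
  S→c A: FOLLOW(A) ⊇ FOLLOW(S) ⊇ {$,a,b,c,d}; new: +{$,d}
  S→c C: FOLLOW(C) ⊇ FOLLOW(S) ⊇ {$,a,b,c,d}; new: +{$}
  FOLLOW[S]={$,a,b,c,d}  FOLLOW[A]={$,a,b,c,d}  FOLLOW[B]={$,a,b,c,d}  FOLLOW[C]={$,a,b,c,d}
[2] done
  FOLLOW[S]={$,a,b,c,d}  FOLLOW[A]={$,a,b,c,d}  FOLLOW[B]={$,a,b,c,d}  FOLLOW[C]={$,a,b,c,d}

FOLLOW(C) = ["$", "a", "b", "c", "d"]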